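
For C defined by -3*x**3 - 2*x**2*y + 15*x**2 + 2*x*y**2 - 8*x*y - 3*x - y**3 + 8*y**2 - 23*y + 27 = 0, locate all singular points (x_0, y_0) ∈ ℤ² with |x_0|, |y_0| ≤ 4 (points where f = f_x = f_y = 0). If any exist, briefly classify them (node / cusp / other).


Singular points: {(1, 3)}; classification: cusp.

Compute partial derivatives:
  f_x = -9*x**2 - 4*x*y + 30*x + 2*y**2 - 8*y - 3.
  f_y = -2*x**2 + 4*x*y - 8*x - 3*y**2 + 16*y - 23.
Scan x_0 ∈ {−4, ..., 4}. For each x_0, f_y(x_0, y) is a polynomial in y; find its integer roots y ∈ {−4, ..., 4}, then test f_x and f at those candidates.
  x = -4: f_y(-4, y) = -3*y**2 - 23; no integer root y with |y| ≤ 4.
  x = -3: f_y(-3, y) = -3*y**2 + 4*y - 17; no integer root y with |y| ≤ 4.
  x = -2: f_y(-2, y) = -3*y**2 + 8*y - 15; no integer root y with |y| ≤ 4.
  x = -1: f_y(-1, y) = -3*y**2 + 12*y - 17; no integer root y with |y| ≤ 4.
  x = 0: f_y(0, y) = -3*y**2 + 16*y - 23; no integer root y with |y| ≤ 4.
  x = 1: f_y(1, y) = -3*y**2 + 20*y - 33; vanishes at y ∈ {3}. (1, 3): f_x = 0, f = 0 — SINGULAR.
  x = 2: f_y(2, y) = -3*y**2 + 24*y - 47; no integer root y with |y| ≤ 4.
  x = 3: f_y(3, y) = -3*y**2 + 28*y - 65; no integer root y with |y| ≤ 4.
  x = 4: f_y(4, y) = -3*y**2 + 32*y - 87; no integer root y with |y| ≤ 4.
Only singular point on the grid: (1, 3).
Classify: substitute x = 1 + u, y = 3 + v and expand: f = -3*u**3 - 2*u**2*v + 2*u*v**2 - v**3 + v**2.
No constant or linear terms (consistent with a singular point). Quadratic part: v**2. Cubic part: -3*u**3 - 2*u**2*v + 2*u*v**2 - v**3.
The quadratic part v**2 is a perfect square, so there is a single (double) tangent line v = 0, i.e. y = 3. Restricting the cubic part to that line (v = 0) leaves -3*u**3 ≠ 0, so f is not divisible by v and the branch is v² ≈ 3*u**3 to lowest order — this is a cusp.
Classification: cusp.


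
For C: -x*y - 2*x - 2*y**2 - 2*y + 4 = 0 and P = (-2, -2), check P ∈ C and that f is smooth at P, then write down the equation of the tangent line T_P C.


Tangent line at P: 8*y + 16 = 0.

Step 1: f(-2, -2) = 0, so P lies on C.
Step 2: partial derivatives
  f_x(x, y) = -y - 2, f_y(x, y) = -x - 4*y - 2.
  f_x(P) = 0, f_y(P) = 8 (gradient nonzero, so P is smooth).
Step 3: tangent line at P: 0·(x − -2) + 8·(y − -2) = 0.
Expanding: 8*y + 16 = 0.


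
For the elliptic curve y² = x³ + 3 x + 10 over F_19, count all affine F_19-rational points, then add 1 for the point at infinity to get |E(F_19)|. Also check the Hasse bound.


Affine points = {(2, 9), (2, 10), (5, 6), (5, 13), (6, 4), (6, 15), (9, 5), (9, 14), (11, 5), (11, 14), (12, 8), (12, 11), (13, 2), (13, 17), (18, 5), (18, 14)}; affine count = 16; |E(F_19)| = 17.

Discriminant check: Δ ∝ 4a³ + 27b² = 4·3³ + 27·10² = 4·27 + 27·100 ≡ 15 (mod 19). Nonzero ⇒ E is nonsingular.
For each x ∈ F_19, compute rhs = x³ + 3·x + 10 mod 19, then count y ∈ F_19 with y² ≡ rhs.
  x = 0: rhs = 10, matching y values: none (0 points).
  x = 1: rhs = 14, matching y values: none (0 points).
  x = 2: rhs = 5, matching y values: 9, 10 (2 points).
  x = 3: rhs = 8, matching y values: none (0 points).
  x = 4: rhs = 10, matching y values: none (0 points).
  x = 5: rhs = 17, matching y values: 6, 13 (2 points).
  x = 6: rhs = 16, matching y values: 4, 15 (2 points).
  x = 7: rhs = 13, matching y values: none (0 points).
  x = 8: rhs = 14, matching y values: none (0 points).
  x = 9: rhs = 6, matching y values: 5, 14 (2 points).
  x = 10: rhs = 14, matching y values: none (0 points).
  x = 11: rhs = 6, matching y values: 5, 14 (2 points).
  x = 12: rhs = 7, matching y values: 8, 11 (2 points).
  x = 13: rhs = 4, matching y values: 2, 17 (2 points).
  x = 14: rhs = 3, matching y values: none (0 points).
  x = 15: rhs = 10, matching y values: none (0 points).
  x = 16: rhs = 12, matching y values: none (0 points).
  x = 17: rhs = 15, matching y values: none (0 points).
  x = 18: rhs = 6, matching y values: 5, 14 (2 points).
Total affine count: 16.
Full point count |E(F_19)| = 16 + 1 = 17.
Hasse bound: |17 − (19+1)| = |-3| = 3 ≤ 2√19 ≈ 8.7178 ✓.


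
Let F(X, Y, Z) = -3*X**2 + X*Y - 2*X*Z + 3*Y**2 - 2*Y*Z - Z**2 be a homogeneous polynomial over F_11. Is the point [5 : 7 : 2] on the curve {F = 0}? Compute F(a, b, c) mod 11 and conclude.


F(5,7,2) ≡ 0 (mod 11); P is on the curve.

Evaluate F(5, 7, 2) term-by-term (mod 11).
  -3*X**2 ↦ -3·25·1·1 = -75
  X*Y ↦ 1·5·7·1 = 35
  -2*X*Z ↦ -2·5·1·2 = -20
  3*Y**2 ↦ 3·1·49·1 = 147
  -2*Y*Z ↦ -2·1·7·2 = -28
  -Z**2 ↦ -1·1·1·4 = -4
Sum: F(5, 7, 2) = (-75) + (35) + (-20) + (147) + (-28) + (-4) = 55.
Reducing mod 11: 55 ≡ 0 (mod 11).
Since F(a, b, c) ≡ 0 (mod 11), P lies on the curve.


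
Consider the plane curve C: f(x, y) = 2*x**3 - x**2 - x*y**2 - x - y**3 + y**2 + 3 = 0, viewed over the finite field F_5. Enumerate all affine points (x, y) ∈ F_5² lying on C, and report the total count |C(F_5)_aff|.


Affine F_5-points: {(0, 3), (0, 4), (1, 2), (3, 0), (3, 3)}; count = 5.

For each of the 25 pairs (x, y) ∈ F_5², evaluate f(x, y) mod 5. Record the zeros.
  x = 0: [0↦3, 1↦3, 2↦4, 3↦0, 4↦0]  zeros at y ∈ {3, 4}
  x = 1: [0↦3, 1↦2, 2↦0, 3↦1, 4↦4]  zeros at y ∈ {2}
  x = 2: [0↦3, 1↦1, 2↦1, 3↦2, 4↦3]  zeros at y ∈ ∅
  x = 3: [0↦0, 1↦2, 2↦4, 3↦0, 4↦4]  zeros at y ∈ {0, 3}
  x = 4: [0↦1, 1↦2, 2↦1, 3↦2, 4↦4]  zeros at y ∈ ∅
Collecting zeros: affine points = {(0, 3), (0, 4), (1, 2), (3, 0), (3, 3)}.
Total count |C(F_5)_aff| = 5.


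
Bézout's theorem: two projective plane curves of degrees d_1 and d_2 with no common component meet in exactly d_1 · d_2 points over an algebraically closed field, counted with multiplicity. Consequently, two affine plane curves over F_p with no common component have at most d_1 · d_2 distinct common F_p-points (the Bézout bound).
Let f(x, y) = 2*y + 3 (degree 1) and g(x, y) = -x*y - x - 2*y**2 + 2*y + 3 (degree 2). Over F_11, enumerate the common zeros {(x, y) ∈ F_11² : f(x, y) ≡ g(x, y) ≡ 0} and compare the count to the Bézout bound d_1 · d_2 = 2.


Common zeros: {(9, 4)}; count = 1; Bézout bound = 2.

deg(f) = 1, deg(g) = 2, so Bézout bound = 2.
Scan x ∈ F_11. For each x, list the y ∈ F_11 with f(x, y) ≡ 0 and those with g(x, y) ≡ 0 (mod 11); the common zeros in that column are the intersection.
  x = 0: f ≡ 0 at y ∈ {4}; g ≡ 0 at y ∈ ∅; common: ∅.
  x = 1: f ≡ 0 at y ∈ {4}; g ≡ 0 at y ∈ ∅; common: ∅.
  x = 2: f ≡ 0 at y ∈ {4}; g ≡ 0 at y ∈ ∅; common: ∅.
  x = 3: f ≡ 0 at y ∈ {4}; g ≡ 0 at y ∈ {0, 5}; common: ∅.
  x = 4: f ≡ 0 at y ∈ {4}; g ≡ 0 at y ∈ ∅; common: ∅.
  x = 5: f ≡ 0 at y ∈ {4}; g ≡ 0 at y ∈ {7, 8}; common: ∅.
  x = 6: f ≡ 0 at y ∈ {4}; g ≡ 0 at y ∈ {3, 6}; common: ∅.
  x = 7: f ≡ 0 at y ∈ {4}; g ≡ 0 at y ∈ {1, 2}; common: ∅.
  x = 8: f ≡ 0 at y ∈ {4}; g ≡ 0 at y ∈ ∅; common: ∅.
  x = 9: f ≡ 0 at y ∈ {4}; g ≡ 0 at y ∈ {4, 9}; common: {4}.
  x = 10: f ≡ 0 at y ∈ {4}; g ≡ 0 at y ∈ ∅; common: ∅.
Collecting: common zeros = {(9, 4)}, so the count is 1.
Comparison with the Bézout bound: 1 ≤ 2 = deg(f)·deg(g), as expected for curves with no common component (the affine F_11-count falls short of the bound because intersections may lie at infinity, over extension fields, or carry multiplicity).


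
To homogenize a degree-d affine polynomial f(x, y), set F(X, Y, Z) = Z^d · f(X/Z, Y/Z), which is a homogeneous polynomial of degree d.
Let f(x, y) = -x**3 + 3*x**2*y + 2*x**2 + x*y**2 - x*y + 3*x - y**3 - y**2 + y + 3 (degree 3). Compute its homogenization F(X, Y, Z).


F(X, Y, Z) = -X**3 + 3*X**2*Y + 2*X**2*Z + X*Y**2 - X*Y*Z + 3*X*Z**2 - Y**3 - Y**2*Z + Y*Z**2 + 3*Z**3

deg(f) = 3.
Substitute x = X/Z, y = Y/Z into f, then multiply by Z^3.
  monomial -1·x^3·y^0 ↦ -1·X^3·Y^0·Z^0.
  monomial 3·x^2·y^1 ↦ 3·X^2·Y^1·Z^0.
  monomial 2·x^2·y^0 ↦ 2·X^2·Y^0·Z^1.
  monomial 1·x^1·y^2 ↦ 1·X^1·Y^2·Z^0.
  monomial -1·x^1·y^1 ↦ -1·X^1·Y^1·Z^1.
  monomial 3·x^1·y^0 ↦ 3·X^1·Y^0·Z^2.
  monomial -1·x^0·y^3 ↦ -1·X^0·Y^3·Z^0.
  monomial -1·x^0·y^2 ↦ -1·X^0·Y^2·Z^1.
  monomial 1·x^0·y^1 ↦ 1·X^0·Y^1·Z^2.
  monomial 3·x^0·y^0 ↦ 3·X^0·Y^0·Z^3.
Collecting: F(X, Y, Z) = -X**3 + 3*X**2*Y + 2*X**2*Z + X*Y**2 - X*Y*Z + 3*X*Z**2 - Y**3 - Y**2*Z + Y*Z**2 + 3*Z**3.


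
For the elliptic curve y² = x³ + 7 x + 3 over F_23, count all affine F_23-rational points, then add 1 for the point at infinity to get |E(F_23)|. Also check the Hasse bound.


Affine points = {(0, 7), (0, 16), (2, 5), (2, 18), (4, 7), (4, 16), (5, 5), (5, 18), (6, 10), (6, 13), (7, 2), (7, 21), (9, 6), (9, 17), (11, 10), (11, 13), (14, 4), (14, 19), (16, 5), (16, 18), (18, 2), (18, 21), (19, 7), (19, 16), (20, 1), (20, 22), (21, 2), (21, 21), (22, 8), (22, 15)}; affine count = 30; |E(F_23)| = 31.

Discriminant check: Δ ∝ 4a³ + 27b² = 4·7³ + 27·3² = 4·343 + 27·9 ≡ 5 (mod 23). Nonzero ⇒ E is nonsingular.
For each x ∈ F_23, compute rhs = x³ + 7·x + 3 mod 23, then count y ∈ F_23 with y² ≡ rhs.
  x = 0: rhs = 3, matching y values: 7, 16 (2 points).
  x = 1: rhs = 11, matching y values: none (0 points).
  x = 2: rhs = 2, matching y values: 5, 18 (2 points).
  x = 3: rhs = 5, matching y values: none (0 points).
  x = 4: rhs = 3, matching y values: 7, 16 (2 points).
  x = 5: rhs = 2, matching y values: 5, 18 (2 points).
  x = 6: rhs = 8, matching y values: 10, 13 (2 points).
  x = 7: rhs = 4, matching y values: 2, 21 (2 points).
  x = 8: rhs = 19, matching y values: none (0 points).
  x = 9: rhs = 13, matching y values: 6, 17 (2 points).
  x = 10: rhs = 15, matching y values: none (0 points).
  x = 11: rhs = 8, matching y values: 10, 13 (2 points).
  x = 12: rhs = 21, matching y values: none (0 points).
  x = 13: rhs = 14, matching y values: none (0 points).
  x = 14: rhs = 16, matching y values: 4, 19 (2 points).
  x = 15: rhs = 10, matching y values: none (0 points).
  x = 16: rhs = 2, matching y values: 5, 18 (2 points).
  x = 17: rhs = 21, matching y values: none (0 points).
  x = 18: rhs = 4, matching y values: 2, 21 (2 points).
  x = 19: rhs = 3, matching y values: 7, 16 (2 points).
  x = 20: rhs = 1, matching y values: 1, 22 (2 points).
  x = 21: rhs = 4, matching y values: 2, 21 (2 points).
  x = 22: rhs = 18, matching y values: 8, 15 (2 points).
Total affine count: 30.
Full point count |E(F_23)| = 30 + 1 = 31.
Hasse bound: |31 − (23+1)| = |7| = 7 ≤ 2√23 ≈ 9.5917 ✓.


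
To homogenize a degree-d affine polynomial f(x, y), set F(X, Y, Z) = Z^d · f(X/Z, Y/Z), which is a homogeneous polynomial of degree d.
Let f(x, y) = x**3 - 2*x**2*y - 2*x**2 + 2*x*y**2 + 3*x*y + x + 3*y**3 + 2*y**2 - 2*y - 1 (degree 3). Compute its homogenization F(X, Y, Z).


F(X, Y, Z) = X**3 - 2*X**2*Y - 2*X**2*Z + 2*X*Y**2 + 3*X*Y*Z + X*Z**2 + 3*Y**3 + 2*Y**2*Z - 2*Y*Z**2 - Z**3

deg(f) = 3.
Substitute x = X/Z, y = Y/Z into f, then multiply by Z^3.
  monomial 1·x^3·y^0 ↦ 1·X^3·Y^0·Z^0.
  monomial -2·x^2·y^1 ↦ -2·X^2·Y^1·Z^0.
  monomial -2·x^2·y^0 ↦ -2·X^2·Y^0·Z^1.
  monomial 2·x^1·y^2 ↦ 2·X^1·Y^2·Z^0.
  monomial 3·x^1·y^1 ↦ 3·X^1·Y^1·Z^1.
  monomial 1·x^1·y^0 ↦ 1·X^1·Y^0·Z^2.
  monomial 3·x^0·y^3 ↦ 3·X^0·Y^3·Z^0.
  monomial 2·x^0·y^2 ↦ 2·X^0·Y^2·Z^1.
  monomial -2·x^0·y^1 ↦ -2·X^0·Y^1·Z^2.
  monomial -1·x^0·y^0 ↦ -1·X^0·Y^0·Z^3.
Collecting: F(X, Y, Z) = X**3 - 2*X**2*Y - 2*X**2*Z + 2*X*Y**2 + 3*X*Y*Z + X*Z**2 + 3*Y**3 + 2*Y**2*Z - 2*Y*Z**2 - Z**3.


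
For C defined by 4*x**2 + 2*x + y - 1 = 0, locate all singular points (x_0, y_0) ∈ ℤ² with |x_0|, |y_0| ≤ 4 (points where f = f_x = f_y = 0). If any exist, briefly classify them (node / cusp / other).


No singular points in the scanned grid; C is smooth there.

Compute partial derivatives:
  f_x = 8*x + 2.
  f_y = 1.
f_y = 1 is a nonzero constant, so f_y never vanishes: no point (x, y) can satisfy f = f_x = f_y = 0. In particular no (x, y) ∈ {−4, ..., 4}² is singular; the curve is smooth.


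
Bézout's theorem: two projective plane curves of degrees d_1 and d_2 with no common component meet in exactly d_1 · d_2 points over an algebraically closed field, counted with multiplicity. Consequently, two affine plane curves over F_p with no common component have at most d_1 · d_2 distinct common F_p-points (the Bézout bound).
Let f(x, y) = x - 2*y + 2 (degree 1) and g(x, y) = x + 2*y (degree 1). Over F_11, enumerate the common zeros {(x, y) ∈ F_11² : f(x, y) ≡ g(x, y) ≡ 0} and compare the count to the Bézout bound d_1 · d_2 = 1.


Common zeros: {(10, 6)}; count = 1; Bézout bound = 1.

deg(f) = 1, deg(g) = 1, so Bézout bound = 1.
Scan x ∈ F_11. For each x, list the y ∈ F_11 with f(x, y) ≡ 0 and those with g(x, y) ≡ 0 (mod 11); the common zeros in that column are the intersection.
  x = 0: f ≡ 0 at y ∈ {1}; g ≡ 0 at y ∈ {0}; common: ∅.
  x = 1: f ≡ 0 at y ∈ {7}; g ≡ 0 at y ∈ {5}; common: ∅.
  x = 2: f ≡ 0 at y ∈ {2}; g ≡ 0 at y ∈ {10}; common: ∅.
  x = 3: f ≡ 0 at y ∈ {8}; g ≡ 0 at y ∈ {4}; common: ∅.
  x = 4: f ≡ 0 at y ∈ {3}; g ≡ 0 at y ∈ {9}; common: ∅.
  x = 5: f ≡ 0 at y ∈ {9}; g ≡ 0 at y ∈ {3}; common: ∅.
  x = 6: f ≡ 0 at y ∈ {4}; g ≡ 0 at y ∈ {8}; common: ∅.
  x = 7: f ≡ 0 at y ∈ {10}; g ≡ 0 at y ∈ {2}; common: ∅.
  x = 8: f ≡ 0 at y ∈ {5}; g ≡ 0 at y ∈ {7}; common: ∅.
  x = 9: f ≡ 0 at y ∈ {0}; g ≡ 0 at y ∈ {1}; common: ∅.
  x = 10: f ≡ 0 at y ∈ {6}; g ≡ 0 at y ∈ {6}; common: {6}.
Collecting: common zeros = {(10, 6)}, so the count is 1.
Comparison with the Bézout bound: 1 ≤ 1 = deg(f)·deg(g), as expected for curves with no common component (the bound is attained).


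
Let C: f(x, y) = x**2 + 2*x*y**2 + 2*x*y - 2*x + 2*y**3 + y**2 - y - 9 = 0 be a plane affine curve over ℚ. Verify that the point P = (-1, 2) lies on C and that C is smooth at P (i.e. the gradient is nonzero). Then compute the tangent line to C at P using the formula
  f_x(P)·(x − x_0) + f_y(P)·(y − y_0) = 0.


Tangent line at P: 8*x + 17*y - 26 = 0.

Step 1: f(-1, 2) = 0, so P lies on C.
Step 2: partial derivatives
  f_x(x, y) = 2*x + 2*y**2 + 2*y - 2, f_y(x, y) = 4*x*y + 2*x + 6*y**2 + 2*y - 1.
  f_x(P) = 8, f_y(P) = 17 (gradient nonzero, so P is smooth).
Step 3: tangent line at P: 8·(x − -1) + 17·(y − 2) = 0.
Expanding: 8*x + 17*y - 26 = 0.


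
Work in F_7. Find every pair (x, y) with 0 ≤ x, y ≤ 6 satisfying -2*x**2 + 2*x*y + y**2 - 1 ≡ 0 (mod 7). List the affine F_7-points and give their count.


Affine F_7-points: {(0, 1), (0, 6), (1, 1), (1, 4), (3, 4), (4, 3), (6, 3), (6, 6)}; count = 8.

For each of the 49 pairs (x, y) ∈ F_7², evaluate f(x, y) mod 7. Record the zeros.
  x = 0: [0↦6, 1↦0, 2↦3, 3↦1, 4↦1, 5↦3, 6↦0]  zeros at y ∈ {1, 6}
  x = 1: [0↦4, 1↦0, 2↦5, 3↦5, 4↦0, 5↦4, 6↦3]  zeros at y ∈ {1, 4}
  x = 2: [0↦5, 1↦3, 2↦3, 3↦5, 4↦2, 5↦1, 6↦2]  zeros at y ∈ ∅
  x = 3: [0↦2, 1↦2, 2↦4, 3↦1, 4↦0, 5↦1, 6↦4]  zeros at y ∈ {4}
  x = 4: [0↦2, 1↦4, 2↦1, 3↦0, 4↦1, 5↦4, 6↦2]  zeros at y ∈ {3}
  x = 5: [0↦5, 1↦2, 2↦1, 3↦2, 4↦5, 5↦3, 6↦3]  zeros at y ∈ ∅
  x = 6: [0↦4, 1↦3, 2↦4, 3↦0, 4↦5, 5↦5, 6↦0]  zeros at y ∈ {3, 6}
Collecting zeros: affine points = {(0, 1), (0, 6), (1, 1), (1, 4), (3, 4), (4, 3), (6, 3), (6, 6)}.
Total count |C(F_7)_aff| = 8.


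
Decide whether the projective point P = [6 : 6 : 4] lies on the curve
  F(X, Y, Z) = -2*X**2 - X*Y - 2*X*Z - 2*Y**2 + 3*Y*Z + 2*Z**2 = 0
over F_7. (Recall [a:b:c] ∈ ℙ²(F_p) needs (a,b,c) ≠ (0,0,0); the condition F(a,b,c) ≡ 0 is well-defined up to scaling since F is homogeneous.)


F(6,6,4) ≡ 2 (mod 7); P is NOT on the curve.

Evaluate F(6, 6, 4) term-by-term (mod 7).
  -2*X**2 ↦ -2·36·1·1 = -72
  -X*Y ↦ -1·6·6·1 = -36
  -2*X*Z ↦ -2·6·1·4 = -48
  -2*Y**2 ↦ -2·1·36·1 = -72
  3*Y*Z ↦ 3·1·6·4 = 72
  2*Z**2 ↦ 2·1·1·16 = 32
Sum: F(6, 6, 4) = (-72) + (-36) + (-48) + (-72) + (72) + (32) = -124.
Reducing mod 7: -124 ≡ 2 (mod 7).
Since F(a, b, c) ≡ 2 ≠ 0 (mod 7), P does NOT lie on the curve.


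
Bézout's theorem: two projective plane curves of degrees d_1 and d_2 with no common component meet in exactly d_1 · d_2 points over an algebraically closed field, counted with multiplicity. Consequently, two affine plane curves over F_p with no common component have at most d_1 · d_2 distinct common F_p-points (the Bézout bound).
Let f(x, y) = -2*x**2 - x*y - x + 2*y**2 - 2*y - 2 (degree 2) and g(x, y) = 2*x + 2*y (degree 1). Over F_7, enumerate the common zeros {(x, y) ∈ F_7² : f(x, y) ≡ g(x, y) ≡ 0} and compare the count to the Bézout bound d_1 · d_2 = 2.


Common zeros: {(1, 6), (5, 2)}; count = 2; Bézout bound = 2.

deg(f) = 2, deg(g) = 1, so Bézout bound = 2.
Scan x ∈ F_7. For each x, list the y ∈ F_7 with f(x, y) ≡ 0 and those with g(x, y) ≡ 0 (mod 7); the common zeros in that column are the intersection.
  x = 0: f ≡ 0 at y ∈ ∅; g ≡ 0 at y ∈ {0}; common: ∅.
  x = 1: f ≡ 0 at y ∈ {6}; g ≡ 0 at y ∈ {6}; common: {6}.
  x = 2: f ≡ 0 at y ∈ {1}; g ≡ 0 at y ∈ {5}; common: ∅.
  x = 3: f ≡ 0 at y ∈ ∅; g ≡ 0 at y ∈ {4}; common: ∅.
  x = 4: f ≡ 0 at y ∈ {1, 2}; g ≡ 0 at y ∈ {3}; common: ∅.
  x = 5: f ≡ 0 at y ∈ {2, 5}; g ≡ 0 at y ∈ {2}; common: {2}.
  x = 6: f ≡ 0 at y ∈ {5, 6}; g ≡ 0 at y ∈ {1}; common: ∅.
Collecting: common zeros = {(1, 6), (5, 2)}, so the count is 2.
Comparison with the Bézout bound: 2 ≤ 2 = deg(f)·deg(g), as expected for curves with no common component (the bound is attained).


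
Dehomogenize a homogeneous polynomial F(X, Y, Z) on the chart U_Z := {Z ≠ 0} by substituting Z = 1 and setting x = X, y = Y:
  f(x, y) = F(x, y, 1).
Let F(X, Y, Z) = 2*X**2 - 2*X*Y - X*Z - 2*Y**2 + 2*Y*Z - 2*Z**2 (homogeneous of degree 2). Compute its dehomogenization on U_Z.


f(x, y) = 2*x**2 - 2*x*y - x - 2*y**2 + 2*y - 2

On U_Z we set Z = 1. Each monomial c·X^i·Y^j·Z^k in F becomes c·x^i·y^j·1^k = c·x^i·y^j.
Substituting Z = 1: F(X, Y, 1) = 2*x**2 - 2*x*y - x - 2*y**2 + 2*y - 2.
Note: deg(f) ≤ deg(F) = 2; strict inequality happens when F is divisible by Z (lost terms).


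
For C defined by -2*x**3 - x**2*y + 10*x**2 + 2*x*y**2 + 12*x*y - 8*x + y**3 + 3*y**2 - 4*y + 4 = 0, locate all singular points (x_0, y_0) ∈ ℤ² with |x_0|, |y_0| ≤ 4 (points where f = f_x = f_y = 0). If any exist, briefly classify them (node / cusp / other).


Singular points: {(2, -2)}; classification: cusp.

Compute partial derivatives:
  f_x = -6*x**2 - 2*x*y + 20*x + 2*y**2 + 12*y - 8.
  f_y = -x**2 + 4*x*y + 12*x + 3*y**2 + 6*y - 4.
Scan x_0 ∈ {−4, ..., 4}. For each x_0, f_y(x_0, y) is a polynomial in y; find its integer roots y ∈ {−4, ..., 4}, then test f_x and f at those candidates.
  x = -4: f_y(-4, y) = 3*y**2 - 10*y - 68; no integer root y with |y| ≤ 4.
  x = -3: f_y(-3, y) = 3*y**2 - 6*y - 49; no integer root y with |y| ≤ 4.
  x = -2: f_y(-2, y) = 3*y**2 - 2*y - 32; no integer root y with |y| ≤ 4.
  x = -1: f_y(-1, y) = 3*y**2 + 2*y - 17; no integer root y with |y| ≤ 4.
  x = 0: f_y(0, y) = 3*y**2 + 6*y - 4; no integer root y with |y| ≤ 4.
  x = 1: f_y(1, y) = 3*y**2 + 10*y + 7; vanishes at y ∈ {-1}. (1, -1): f_x = -2 ≠ 0.
  x = 2: f_y(2, y) = 3*y**2 + 14*y + 16; vanishes at y ∈ {-2}. (2, -2): f_x = 0, f = 0 — SINGULAR.
  x = 3: f_y(3, y) = 3*y**2 + 18*y + 23; no integer root y with |y| ≤ 4.
  x = 4: f_y(4, y) = 3*y**2 + 22*y + 28; no integer root y with |y| ≤ 4.
Only singular point on the grid: (2, -2).
Classify: substitute x = 2 + u, y = -2 + v and expand: f = -2*u**3 - u**2*v + 2*u*v**2 + v**3 + v**2.
No constant or linear terms (consistent with a singular point). Quadratic part: v**2. Cubic part: -2*u**3 - u**2*v + 2*u*v**2 + v**3.
The quadratic part v**2 is a perfect square, so there is a single (double) tangent line v = 0, i.e. y = -2. Restricting the cubic part to that line (v = 0) leaves -2*u**3 ≠ 0, so f is not divisible by v and the branch is v² ≈ 2*u**3 to lowest order — this is a cusp.
Classification: cusp.


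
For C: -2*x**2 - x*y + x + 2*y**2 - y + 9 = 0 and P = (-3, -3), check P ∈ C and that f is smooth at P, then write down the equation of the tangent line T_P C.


Tangent line at P: 16*x - 10*y + 18 = 0.

Step 1: f(-3, -3) = 0, so P lies on C.
Step 2: partial derivatives
  f_x(x, y) = -4*x - y + 1, f_y(x, y) = -x + 4*y - 1.
  f_x(P) = 16, f_y(P) = -10 (gradient nonzero, so P is smooth).
Step 3: tangent line at P: 16·(x − -3) + -10·(y − -3) = 0.
Expanding: 16*x - 10*y + 18 = 0.


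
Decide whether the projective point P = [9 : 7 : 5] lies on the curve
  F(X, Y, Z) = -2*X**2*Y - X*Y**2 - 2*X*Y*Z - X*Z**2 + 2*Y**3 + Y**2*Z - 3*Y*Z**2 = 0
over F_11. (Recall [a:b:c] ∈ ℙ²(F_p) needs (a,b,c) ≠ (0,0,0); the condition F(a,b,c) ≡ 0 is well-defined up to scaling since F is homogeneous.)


F(9,7,5) ≡ 0 (mod 11); P is on the curve.

Evaluate F(9, 7, 5) term-by-term (mod 11).
  -2*X**2*Y ↦ -2·81·7·1 = -1134
  -X*Y**2 ↦ -1·9·49·1 = -441
  -2*X*Y*Z ↦ -2·9·7·5 = -630
  -X*Z**2 ↦ -1·9·1·25 = -225
  2*Y**3 ↦ 2·1·343·1 = 686
  Y**2*Z ↦ 1·1·49·5 = 245
  -3*Y*Z**2 ↦ -3·1·7·25 = -525
Sum: F(9, 7, 5) = (-1134) + (-441) + (-630) + (-225) + (686) + (245) + (-525) = -2024.
Reducing mod 11: -2024 ≡ 0 (mod 11).
Since F(a, b, c) ≡ 0 (mod 11), P lies on the curve.


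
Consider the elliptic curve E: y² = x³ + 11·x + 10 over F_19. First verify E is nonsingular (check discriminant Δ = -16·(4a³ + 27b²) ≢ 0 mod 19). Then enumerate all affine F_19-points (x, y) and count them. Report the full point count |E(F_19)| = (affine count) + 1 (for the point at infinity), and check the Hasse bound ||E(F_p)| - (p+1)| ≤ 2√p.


Affine points = {(4, 2), (4, 17), (5, 0), (6, 8), (6, 11), (14, 1), (14, 18), (15, 4), (15, 15), (16, 8), (16, 11), (18, 6), (18, 13)}; affine count = 13; |E(F_19)| = 14.

Discriminant check: Δ ∝ 4a³ + 27b² = 4·11³ + 27·10² = 4·1331 + 27·100 ≡ 6 (mod 19). Nonzero ⇒ E is nonsingular.
For each x ∈ F_19, compute rhs = x³ + 11·x + 10 mod 19, then count y ∈ F_19 with y² ≡ rhs.
  x = 0: rhs = 10, matching y values: none (0 points).
  x = 1: rhs = 3, matching y values: none (0 points).
  x = 2: rhs = 2, matching y values: none (0 points).
  x = 3: rhs = 13, matching y values: none (0 points).
  x = 4: rhs = 4, matching y values: 2, 17 (2 points).
  x = 5: rhs = 0, matching y values: 0 (1 points).
  x = 6: rhs = 7, matching y values: 8, 11 (2 points).
  x = 7: rhs = 12, matching y values: none (0 points).
  x = 8: rhs = 2, matching y values: none (0 points).
  x = 9: rhs = 2, matching y values: none (0 points).
  x = 10: rhs = 18, matching y values: none (0 points).
  x = 11: rhs = 18, matching y values: none (0 points).
  x = 12: rhs = 8, matching y values: none (0 points).
  x = 13: rhs = 13, matching y values: none (0 points).
  x = 14: rhs = 1, matching y values: 1, 18 (2 points).
  x = 15: rhs = 16, matching y values: 4, 15 (2 points).
  x = 16: rhs = 7, matching y values: 8, 11 (2 points).
  x = 17: rhs = 18, matching y values: none (0 points).
  x = 18: rhs = 17, matching y values: 6, 13 (2 points).
Total affine count: 13.
Full point count |E(F_19)| = 13 + 1 = 14.
Hasse bound: |14 − (19+1)| = |-6| = 6 ≤ 2√19 ≈ 8.7178 ✓.


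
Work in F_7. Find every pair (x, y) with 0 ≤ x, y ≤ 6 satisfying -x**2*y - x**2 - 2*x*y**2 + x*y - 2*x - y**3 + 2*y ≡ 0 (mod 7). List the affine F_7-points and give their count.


Affine F_7-points: {(0, 0), (0, 3), (0, 4), (1, 3), (1, 4), (1, 5), (4, 2), (4, 5), (4, 6), (5, 0), (5, 2)}; count = 11.

For each of the 49 pairs (x, y) ∈ F_7², evaluate f(x, y) mod 7. Record the zeros.
  x = 0: [0↦0, 1↦1, 2↦3, 3↦0, 4↦0, 5↦4, 6↦6]  zeros at y ∈ {0, 3, 4}
  x = 1: [0↦4, 1↦3, 2↦6, 3↦0, 4↦0, 5↦0, 6↦1]  zeros at y ∈ {3, 4, 5}
  x = 2: [0↦6, 1↦1, 2↦3, 3↦6, 4↦4, 5↦5, 6↦3]  zeros at y ∈ ∅
  x = 3: [0↦6, 1↦2, 2↦1, 3↦4, 4↦5, 5↦5, 6↦5]  zeros at y ∈ ∅
  x = 4: [0↦4, 1↦6, 2↦0, 3↦1, 4↦3, 5↦0, 6↦0]  zeros at y ∈ {2, 5, 6}
  x = 5: [0↦0, 1↦6, 2↦0, 3↦4, 4↦5, 5↦4, 6↦2]  zeros at y ∈ {0, 2}
  x = 6: [0↦1, 1↦2, 2↦1, 3↦6, 4↦4, 5↦3, 6↦4]  zeros at y ∈ ∅
Collecting zeros: affine points = {(0, 0), (0, 3), (0, 4), (1, 3), (1, 4), (1, 5), (4, 2), (4, 5), (4, 6), (5, 0), (5, 2)}.
Total count |C(F_7)_aff| = 11.


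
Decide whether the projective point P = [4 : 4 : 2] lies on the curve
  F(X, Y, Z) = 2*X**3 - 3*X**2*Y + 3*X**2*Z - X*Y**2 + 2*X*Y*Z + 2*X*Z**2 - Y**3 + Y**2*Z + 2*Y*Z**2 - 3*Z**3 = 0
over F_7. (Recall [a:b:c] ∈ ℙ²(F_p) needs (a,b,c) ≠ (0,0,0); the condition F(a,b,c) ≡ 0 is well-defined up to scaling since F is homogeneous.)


F(4,4,2) ≡ 5 (mod 7); P is NOT on the curve.

Evaluate F(4, 4, 2) term-by-term (mod 7).
  2*X**3 ↦ 2·64·1·1 = 128
  -3*X**2*Y ↦ -3·16·4·1 = -192
  3*X**2*Z ↦ 3·16·1·2 = 96
  -X*Y**2 ↦ -1·4·16·1 = -64
  2*X*Y*Z ↦ 2·4·4·2 = 64
  2*X*Z**2 ↦ 2·4·1·4 = 32
  -Y**3 ↦ -1·1·64·1 = -64
  Y**2*Z ↦ 1·1·16·2 = 32
  2*Y*Z**2 ↦ 2·1·4·4 = 32
  -3*Z**3 ↦ -3·1·1·8 = -24
Sum: F(4, 4, 2) = (128) + (-192) + (96) + (-64) + (64) + (32) + (-64) + (32) + (32) + (-24) = 40.
Reducing mod 7: 40 ≡ 5 (mod 7).
Since F(a, b, c) ≡ 5 ≠ 0 (mod 7), P does NOT lie on the curve.


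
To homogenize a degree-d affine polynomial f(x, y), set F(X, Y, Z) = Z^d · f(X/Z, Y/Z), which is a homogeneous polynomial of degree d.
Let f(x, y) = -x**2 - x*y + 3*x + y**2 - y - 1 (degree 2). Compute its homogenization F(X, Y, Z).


F(X, Y, Z) = -X**2 - X*Y + 3*X*Z + Y**2 - Y*Z - Z**2

deg(f) = 2.
Substitute x = X/Z, y = Y/Z into f, then multiply by Z^2.
  monomial -1·x^2·y^0 ↦ -1·X^2·Y^0·Z^0.
  monomial -1·x^1·y^1 ↦ -1·X^1·Y^1·Z^0.
  monomial 3·x^1·y^0 ↦ 3·X^1·Y^0·Z^1.
  monomial 1·x^0·y^2 ↦ 1·X^0·Y^2·Z^0.
  monomial -1·x^0·y^1 ↦ -1·X^0·Y^1·Z^1.
  monomial -1·x^0·y^0 ↦ -1·X^0·Y^0·Z^2.
Collecting: F(X, Y, Z) = -X**2 - X*Y + 3*X*Z + Y**2 - Y*Z - Z**2.


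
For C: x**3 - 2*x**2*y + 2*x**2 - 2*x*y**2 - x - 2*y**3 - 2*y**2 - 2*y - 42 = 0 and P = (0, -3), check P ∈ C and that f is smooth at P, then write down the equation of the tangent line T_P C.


Tangent line at P: -19*x - 44*y - 132 = 0.

Step 1: f(0, -3) = 0, so P lies on C.
Step 2: partial derivatives
  f_x(x, y) = 3*x**2 - 4*x*y + 4*x - 2*y**2 - 1, f_y(x, y) = -2*x**2 - 4*x*y - 6*y**2 - 4*y - 2.
  f_x(P) = -19, f_y(P) = -44 (gradient nonzero, so P is smooth).
Step 3: tangent line at P: -19·(x − 0) + -44·(y − -3) = 0.
Expanding: -19*x - 44*y - 132 = 0.


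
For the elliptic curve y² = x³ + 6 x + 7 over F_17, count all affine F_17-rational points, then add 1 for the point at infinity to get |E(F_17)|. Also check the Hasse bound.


Affine points = {(3, 1), (3, 16), (5, 3), (5, 14), (6, 2), (6, 15), (7, 1), (7, 16), (9, 5), (9, 12), (10, 8), (10, 9), (13, 2), (13, 15), (14, 8), (14, 9), (15, 2), (15, 15), (16, 0)}; affine count = 19; |E(F_17)| = 20.

Discriminant check: Δ ∝ 4a³ + 27b² = 4·6³ + 27·7² = 4·216 + 27·49 ≡ 11 (mod 17). Nonzero ⇒ E is nonsingular.
For each x ∈ F_17, compute rhs = x³ + 6·x + 7 mod 17, then count y ∈ F_17 with y² ≡ rhs.
  x = 0: rhs = 7, matching y values: none (0 points).
  x = 1: rhs = 14, matching y values: none (0 points).
  x = 2: rhs = 10, matching y values: none (0 points).
  x = 3: rhs = 1, matching y values: 1, 16 (2 points).
  x = 4: rhs = 10, matching y values: none (0 points).
  x = 5: rhs = 9, matching y values: 3, 14 (2 points).
  x = 6: rhs = 4, matching y values: 2, 15 (2 points).
  x = 7: rhs = 1, matching y values: 1, 16 (2 points).
  x = 8: rhs = 6, matching y values: none (0 points).
  x = 9: rhs = 8, matching y values: 5, 12 (2 points).
  x = 10: rhs = 13, matching y values: 8, 9 (2 points).
  x = 11: rhs = 10, matching y values: none (0 points).
  x = 12: rhs = 5, matching y values: none (0 points).
  x = 13: rhs = 4, matching y values: 2, 15 (2 points).
  x = 14: rhs = 13, matching y values: 8, 9 (2 points).
  x = 15: rhs = 4, matching y values: 2, 15 (2 points).
  x = 16: rhs = 0, matching y values: 0 (1 points).
Total affine count: 19.
Full point count |E(F_17)| = 19 + 1 = 20.
Hasse bound: |20 − (17+1)| = |2| = 2 ≤ 2√17 ≈ 8.2462 ✓.


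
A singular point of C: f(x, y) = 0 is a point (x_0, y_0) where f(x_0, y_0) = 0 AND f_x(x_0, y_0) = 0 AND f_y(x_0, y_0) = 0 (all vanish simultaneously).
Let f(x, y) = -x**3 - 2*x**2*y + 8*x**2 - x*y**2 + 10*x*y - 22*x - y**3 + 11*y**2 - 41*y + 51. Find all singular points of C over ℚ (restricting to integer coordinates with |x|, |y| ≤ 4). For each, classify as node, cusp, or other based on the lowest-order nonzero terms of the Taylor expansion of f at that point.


Singular points: {(1, 3)}; classification: node.

Compute partial derivatives:
  f_x = -3*x**2 - 4*x*y + 16*x - y**2 + 10*y - 22.
  f_y = -2*x**2 - 2*x*y + 10*x - 3*y**2 + 22*y - 41.
Scan x_0 ∈ {−4, ..., 4}. For each x_0, f_y(x_0, y) is a polynomial in y; find its integer roots y ∈ {−4, ..., 4}, then test f_x and f at those candidates.
  x = -4: f_y(-4, y) = -3*y**2 + 30*y - 113; no integer root y with |y| ≤ 4.
  x = -3: f_y(-3, y) = -3*y**2 + 28*y - 89; no integer root y with |y| ≤ 4.
  x = -2: f_y(-2, y) = -3*y**2 + 26*y - 69; no integer root y with |y| ≤ 4.
  x = -1: f_y(-1, y) = -3*y**2 + 24*y - 53; no integer root y with |y| ≤ 4.
  x = 0: f_y(0, y) = -3*y**2 + 22*y - 41; no integer root y with |y| ≤ 4.
  x = 1: f_y(1, y) = -3*y**2 + 20*y - 33; vanishes at y ∈ {3}. (1, 3): f_x = 0, f = 0 — SINGULAR.
  x = 2: f_y(2, y) = -3*y**2 + 18*y - 29; no integer root y with |y| ≤ 4.
  x = 3: f_y(3, y) = -3*y**2 + 16*y - 29; no integer root y with |y| ≤ 4.
  x = 4: f_y(4, y) = -3*y**2 + 14*y - 33; no integer root y with |y| ≤ 4.
Only singular point on the grid: (1, 3).
Classify: substitute x = 1 + u, y = 3 + v and expand: f = -u**3 - 2*u**2*v - u**2 - u*v**2 - v**3 + v**2.
No constant or linear terms (consistent with a singular point). Quadratic part: -u**2 + v**2. Cubic part: -u**3 - 2*u**2*v - u*v**2 - v**3.
The quadratic part v**2 - u**2 = (v − u)(v + u) splits into two distinct linear factors, so there are two distinct tangent lines y − 3 = ±(x − 1) — this is a node (ordinary double point).
Classification: node.


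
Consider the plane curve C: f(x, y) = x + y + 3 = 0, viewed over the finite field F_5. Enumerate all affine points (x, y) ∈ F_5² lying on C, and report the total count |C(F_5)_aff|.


Affine F_5-points: {(0, 2), (1, 1), (2, 0), (3, 4), (4, 3)}; count = 5.

For each of the 25 pairs (x, y) ∈ F_5², evaluate f(x, y) mod 5. Record the zeros.
  x = 0: [0↦3, 1↦4, 2↦0, 3↦1, 4↦2]  zeros at y ∈ {2}
  x = 1: [0↦4, 1↦0, 2↦1, 3↦2, 4↦3]  zeros at y ∈ {1}
  x = 2: [0↦0, 1↦1, 2↦2, 3↦3, 4↦4]  zeros at y ∈ {0}
  x = 3: [0↦1, 1↦2, 2↦3, 3↦4, 4↦0]  zeros at y ∈ {4}
  x = 4: [0↦2, 1↦3, 2↦4, 3↦0, 4↦1]  zeros at y ∈ {3}
Collecting zeros: affine points = {(0, 2), (1, 1), (2, 0), (3, 4), (4, 3)}.
Total count |C(F_5)_aff| = 5.


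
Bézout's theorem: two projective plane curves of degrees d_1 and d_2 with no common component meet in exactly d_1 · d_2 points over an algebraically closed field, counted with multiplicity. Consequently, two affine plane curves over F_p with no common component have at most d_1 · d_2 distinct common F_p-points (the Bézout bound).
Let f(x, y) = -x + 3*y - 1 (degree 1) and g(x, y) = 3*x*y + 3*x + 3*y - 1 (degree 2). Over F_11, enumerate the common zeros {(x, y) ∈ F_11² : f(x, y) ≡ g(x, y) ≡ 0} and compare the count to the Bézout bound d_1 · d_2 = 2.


Common zeros: {(0, 4), (6, 6)}; count = 2; Bézout bound = 2.

deg(f) = 1, deg(g) = 2, so Bézout bound = 2.
Scan x ∈ F_11. For each x, list the y ∈ F_11 with f(x, y) ≡ 0 and those with g(x, y) ≡ 0 (mod 11); the common zeros in that column are the intersection.
  x = 0: f ≡ 0 at y ∈ {4}; g ≡ 0 at y ∈ {4}; common: {4}.
  x = 1: f ≡ 0 at y ∈ {8}; g ≡ 0 at y ∈ {7}; common: ∅.
  x = 2: f ≡ 0 at y ∈ {1}; g ≡ 0 at y ∈ {8}; common: ∅.
  x = 3: f ≡ 0 at y ∈ {5}; g ≡ 0 at y ∈ {3}; common: ∅.
  x = 4: f ≡ 0 at y ∈ {9}; g ≡ 0 at y ∈ {0}; common: ∅.
  x = 5: f ≡ 0 at y ∈ {2}; g ≡ 0 at y ∈ {9}; common: ∅.
  x = 6: f ≡ 0 at y ∈ {6}; g ≡ 0 at y ∈ {6}; common: {6}.
  x = 7: f ≡ 0 at y ∈ {10}; g ≡ 0 at y ∈ {1}; common: ∅.
  x = 8: f ≡ 0 at y ∈ {3}; g ≡ 0 at y ∈ {2}; common: ∅.
  x = 9: f ≡ 0 at y ∈ {7}; g ≡ 0 at y ∈ {5}; common: ∅.
  x = 10: f ≡ 0 at y ∈ {0}; g ≡ 0 at y ∈ ∅; common: ∅.
Collecting: common zeros = {(0, 4), (6, 6)}, so the count is 2.
Comparison with the Bézout bound: 2 ≤ 2 = deg(f)·deg(g), as expected for curves with no common component (the bound is attained).


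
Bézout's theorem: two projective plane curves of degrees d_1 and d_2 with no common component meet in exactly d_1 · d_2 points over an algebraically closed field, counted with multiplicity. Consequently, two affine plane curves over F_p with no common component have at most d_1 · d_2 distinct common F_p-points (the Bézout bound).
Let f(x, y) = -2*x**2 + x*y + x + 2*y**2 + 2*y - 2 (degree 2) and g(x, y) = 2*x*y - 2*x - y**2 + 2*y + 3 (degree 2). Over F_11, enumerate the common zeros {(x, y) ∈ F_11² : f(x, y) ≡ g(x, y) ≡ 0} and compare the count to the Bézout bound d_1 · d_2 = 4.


Common zeros: {(0, 3)}; count = 1; Bézout bound = 4.

deg(f) = 2, deg(g) = 2, so Bézout bound = 4.
Scan x ∈ F_11. For each x, list the y ∈ F_11 with f(x, y) ≡ 0 and those with g(x, y) ≡ 0 (mod 11); the common zeros in that column are the intersection.
  x = 0: f ≡ 0 at y ∈ {3, 7}; g ≡ 0 at y ∈ {3, 10}; common: {3}.
  x = 1: f ≡ 0 at y ∈ {2}; g ≡ 0 at y ∈ {6, 9}; common: ∅.
  x = 2: f ≡ 0 at y ∈ {3, 6}; g ≡ 0 at y ∈ ∅; common: ∅.
  x = 3: f ≡ 0 at y ∈ ∅; g ≡ 0 at y ∈ ∅; common: ∅.
  x = 4: f ≡ 0 at y ∈ {1, 7}; g ≡ 0 at y ∈ {2, 8}; common: ∅.
  x = 5: f ≡ 0 at y ∈ ∅; g ≡ 0 at y ∈ ∅; common: ∅.
  x = 6: f ≡ 0 at y ∈ {2, 5}; g ≡ 0 at y ∈ ∅; common: ∅.
  x = 7: f ≡ 0 at y ∈ {6}; g ≡ 0 at y ∈ {0, 5}; common: ∅.
  x = 8: f ≡ 0 at y ∈ {1, 5}; g ≡ 0 at y ∈ ∅; common: ∅.
  x = 9: f ≡ 0 at y ∈ ∅; g ≡ 0 at y ∈ ∅; common: ∅.
  x = 10: f ≡ 0 at y ∈ ∅; g ≡ 0 at y ∈ {4, 7}; common: ∅.
Collecting: common zeros = {(0, 3)}, so the count is 1.
Comparison with the Bézout bound: 1 ≤ 4 = deg(f)·deg(g), as expected for curves with no common component (the affine F_11-count falls short of the bound because intersections may lie at infinity, over extension fields, or carry multiplicity).


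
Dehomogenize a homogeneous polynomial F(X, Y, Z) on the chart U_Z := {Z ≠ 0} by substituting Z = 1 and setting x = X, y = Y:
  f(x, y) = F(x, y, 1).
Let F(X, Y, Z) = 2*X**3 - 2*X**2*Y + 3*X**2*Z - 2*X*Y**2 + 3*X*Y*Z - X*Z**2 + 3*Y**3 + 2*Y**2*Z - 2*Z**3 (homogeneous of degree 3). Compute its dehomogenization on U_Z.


f(x, y) = 2*x**3 - 2*x**2*y + 3*x**2 - 2*x*y**2 + 3*x*y - x + 3*y**3 + 2*y**2 - 2

On U_Z we set Z = 1. Each monomial c·X^i·Y^j·Z^k in F becomes c·x^i·y^j·1^k = c·x^i·y^j.
Substituting Z = 1: F(X, Y, 1) = 2*x**3 - 2*x**2*y + 3*x**2 - 2*x*y**2 + 3*x*y - x + 3*y**3 + 2*y**2 - 2.
Note: deg(f) ≤ deg(F) = 3; strict inequality happens when F is divisible by Z (lost terms).


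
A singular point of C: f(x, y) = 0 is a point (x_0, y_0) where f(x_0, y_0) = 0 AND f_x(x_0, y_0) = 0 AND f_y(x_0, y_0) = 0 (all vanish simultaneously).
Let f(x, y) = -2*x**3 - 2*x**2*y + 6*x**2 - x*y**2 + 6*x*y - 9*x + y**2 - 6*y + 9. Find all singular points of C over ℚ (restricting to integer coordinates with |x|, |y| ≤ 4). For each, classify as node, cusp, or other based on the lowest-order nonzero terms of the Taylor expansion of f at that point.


Singular points: {(0, 3)}; classification: cusp.

Compute partial derivatives:
  f_x = -6*x**2 - 4*x*y + 12*x - y**2 + 6*y - 9.
  f_y = -2*x**2 - 2*x*y + 6*x + 2*y - 6.
Scan x_0 ∈ {−4, ..., 4}. For each x_0, f_y(x_0, y) is a polynomial in y; find its integer roots y ∈ {−4, ..., 4}, then test f_x and f at those candidates.
  x = -4: f_y(-4, y) = 10*y - 62; no integer root y with |y| ≤ 4.
  x = -3: f_y(-3, y) = 8*y - 42; no integer root y with |y| ≤ 4.
  x = -2: f_y(-2, y) = 6*y - 26; no integer root y with |y| ≤ 4.
  x = -1: f_y(-1, y) = 4*y - 14; no integer root y with |y| ≤ 4.
  x = 0: f_y(0, y) = 2*y - 6; vanishes at y ∈ {3}. (0, 3): f_x = 0, f = 0 — SINGULAR.
  x = 1: f_y(1, y) = -2; no integer root y with |y| ≤ 4.
  x = 2: f_y(2, y) = -2*y - 2; vanishes at y ∈ {-1}. (2, -1): f_x = -8 ≠ 0.
  x = 3: f_y(3, y) = -4*y - 6; no integer root y with |y| ≤ 4.
  x = 4: f_y(4, y) = -6*y - 14; no integer root y with |y| ≤ 4.
Only singular point on the grid: (0, 3).
Classify: substitute x = 0 + u, y = 3 + v and expand: f = -2*u**3 - 2*u**2*v - u*v**2 + v**2.
No constant or linear terms (consistent with a singular point). Quadratic part: v**2. Cubic part: -2*u**3 - 2*u**2*v - u*v**2.
The quadratic part v**2 is a perfect square, so there is a single (double) tangent line v = 0, i.e. y = 3. Restricting the cubic part to that line (v = 0) leaves -2*u**3 ≠ 0, so f is not divisible by v and the branch is v² ≈ 2*u**3 to lowest order — this is a cusp.
Classification: cusp.


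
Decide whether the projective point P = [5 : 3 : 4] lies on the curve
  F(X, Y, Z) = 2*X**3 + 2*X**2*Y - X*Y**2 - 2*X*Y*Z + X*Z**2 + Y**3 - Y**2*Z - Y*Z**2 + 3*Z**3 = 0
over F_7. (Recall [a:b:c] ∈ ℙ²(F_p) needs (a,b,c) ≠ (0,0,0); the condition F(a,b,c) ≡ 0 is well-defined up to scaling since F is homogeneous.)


F(5,3,4) ≡ 2 (mod 7); P is NOT on the curve.

Evaluate F(5, 3, 4) term-by-term (mod 7).
  2*X**3 ↦ 2·125·1·1 = 250
  2*X**2*Y ↦ 2·25·3·1 = 150
  -X*Y**2 ↦ -1·5·9·1 = -45
  -2*X*Y*Z ↦ -2·5·3·4 = -120
  X*Z**2 ↦ 1·5·1·16 = 80
  Y**3 ↦ 1·1·27·1 = 27
  -Y**2*Z ↦ -1·1·9·4 = -36
  -Y*Z**2 ↦ -1·1·3·16 = -48
  3*Z**3 ↦ 3·1·1·64 = 192
Sum: F(5, 3, 4) = (250) + (150) + (-45) + (-120) + (80) + (27) + (-36) + (-48) + (192) = 450.
Reducing mod 7: 450 ≡ 2 (mod 7).
Since F(a, b, c) ≡ 2 ≠ 0 (mod 7), P does NOT lie on the curve.


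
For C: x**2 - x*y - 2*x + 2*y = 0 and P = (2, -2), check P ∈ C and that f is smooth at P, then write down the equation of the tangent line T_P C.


Tangent line at P: 4*x - 8 = 0.

Step 1: f(2, -2) = 0, so P lies on C.
Step 2: partial derivatives
  f_x(x, y) = 2*x - y - 2, f_y(x, y) = 2 - x.
  f_x(P) = 4, f_y(P) = 0 (gradient nonzero, so P is smooth).
Step 3: tangent line at P: 4·(x − 2) + 0·(y − -2) = 0.
Expanding: 4*x - 8 = 0.


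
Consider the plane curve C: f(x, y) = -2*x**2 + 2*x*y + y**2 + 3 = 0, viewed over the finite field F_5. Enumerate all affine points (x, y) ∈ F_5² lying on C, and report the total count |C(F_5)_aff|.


Affine F_5-points: {(1, 4), (2, 0), (2, 1), (3, 0), (3, 4), (4, 1)}; count = 6.

For each of the 25 pairs (x, y) ∈ F_5², evaluate f(x, y) mod 5. Record the zeros.
  x = 0: [0↦3, 1↦4, 2↦2, 3↦2, 4↦4]  zeros at y ∈ ∅
  x = 1: [0↦1, 1↦4, 2↦4, 3↦1, 4↦0]  zeros at y ∈ {4}
  x = 2: [0↦0, 1↦0, 2↦2, 3↦1, 4↦2]  zeros at y ∈ {0, 1}
  x = 3: [0↦0, 1↦2, 2↦1, 3↦2, 4↦0]  zeros at y ∈ {0, 4}
  x = 4: [0↦1, 1↦0, 2↦1, 3↦4, 4↦4]  zeros at y ∈ {1}
Collecting zeros: affine points = {(1, 4), (2, 0), (2, 1), (3, 0), (3, 4), (4, 1)}.
Total count |C(F_5)_aff| = 6.


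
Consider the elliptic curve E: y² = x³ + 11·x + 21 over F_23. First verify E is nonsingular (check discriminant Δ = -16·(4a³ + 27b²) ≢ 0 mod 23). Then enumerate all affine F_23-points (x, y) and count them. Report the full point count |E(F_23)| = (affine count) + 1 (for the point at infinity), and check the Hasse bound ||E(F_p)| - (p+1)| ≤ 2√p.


Affine points = {(3, 9), (3, 14), (6, 2), (6, 21), (7, 2), (7, 21), (8, 0), (10, 2), (10, 21), (11, 1), (11, 22), (12, 8), (12, 15), (18, 5), (18, 18), (22, 3), (22, 20)}; affine count = 17; |E(F_23)| = 18.

Discriminant check: Δ ∝ 4a³ + 27b² = 4·11³ + 27·21² = 4·1331 + 27·441 ≡ 4 (mod 23). Nonzero ⇒ E is nonsingular.
For each x ∈ F_23, compute rhs = x³ + 11·x + 21 mod 23, then count y ∈ F_23 with y² ≡ rhs.
  x = 0: rhs = 21, matching y values: none (0 points).
  x = 1: rhs = 10, matching y values: none (0 points).
  x = 2: rhs = 5, matching y values: none (0 points).
  x = 3: rhs = 12, matching y values: 9, 14 (2 points).
  x = 4: rhs = 14, matching y values: none (0 points).
  x = 5: rhs = 17, matching y values: none (0 points).
  x = 6: rhs = 4, matching y values: 2, 21 (2 points).
  x = 7: rhs = 4, matching y values: 2, 21 (2 points).
  x = 8: rhs = 0, matching y values: 0 (1 points).
  x = 9: rhs = 21, matching y values: none (0 points).
  x = 10: rhs = 4, matching y values: 2, 21 (2 points).
  x = 11: rhs = 1, matching y values: 1, 22 (2 points).
  x = 12: rhs = 18, matching y values: 8, 15 (2 points).
  x = 13: rhs = 15, matching y values: none (0 points).
  x = 14: rhs = 21, matching y values: none (0 points).
  x = 15: rhs = 19, matching y values: none (0 points).
  x = 16: rhs = 15, matching y values: none (0 points).
  x = 17: rhs = 15, matching y values: none (0 points).
  x = 18: rhs = 2, matching y values: 5, 18 (2 points).
  x = 19: rhs = 5, matching y values: none (0 points).
  x = 20: rhs = 7, matching y values: none (0 points).
  x = 21: rhs = 14, matching y values: none (0 points).
  x = 22: rhs = 9, matching y values: 3, 20 (2 points).
Total affine count: 17.
Full point count |E(F_23)| = 17 + 1 = 18.
Hasse bound: |18 − (23+1)| = |-6| = 6 ≤ 2√23 ≈ 9.5917 ✓.
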